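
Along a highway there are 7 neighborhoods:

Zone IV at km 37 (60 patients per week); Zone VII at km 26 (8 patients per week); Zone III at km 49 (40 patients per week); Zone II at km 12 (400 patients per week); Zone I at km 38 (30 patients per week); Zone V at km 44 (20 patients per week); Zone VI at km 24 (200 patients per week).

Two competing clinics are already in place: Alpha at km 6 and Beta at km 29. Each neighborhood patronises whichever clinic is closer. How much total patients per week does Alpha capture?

400

The indifferent point is the midpoint (6+29)/2 = 17.5; neighborhoods left of it (closer to Alpha at 6) go to Alpha, those right go to Beta.
  Zone II at 12 (w=400) → Alpha
  Zone VI at 24 (w=200) → Beta
  Zone VII at 26 (w=8) → Beta
  Zone IV at 37 (w=60) → Beta
  Zone I at 38 (w=30) → Beta
  Zone V at 44 (w=20) → Beta
  Zone III at 49 (w=40) → Beta
Alpha captures 400; Beta captures 358.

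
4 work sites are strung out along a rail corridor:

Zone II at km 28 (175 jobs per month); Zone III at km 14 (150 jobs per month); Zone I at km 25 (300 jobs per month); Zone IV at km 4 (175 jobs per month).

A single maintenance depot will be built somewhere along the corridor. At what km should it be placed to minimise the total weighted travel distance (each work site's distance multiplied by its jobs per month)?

x = 25

For a sum of weighted absolute distances on a line, the optimum is the weighted median (not the mean). Total weight W = 800; half-weight = 400.
Sort by position and accumulate weight:
  km 4 (Zone IV, w=175) → cum 175
  km 14 (Zone III, w=150) → cum 325
  km 25 (Zone I, w=300) → cum 625  ≥ 400 → median here
  km 28 (Zone II, w=175) → cum 800
Optimal location: km 25.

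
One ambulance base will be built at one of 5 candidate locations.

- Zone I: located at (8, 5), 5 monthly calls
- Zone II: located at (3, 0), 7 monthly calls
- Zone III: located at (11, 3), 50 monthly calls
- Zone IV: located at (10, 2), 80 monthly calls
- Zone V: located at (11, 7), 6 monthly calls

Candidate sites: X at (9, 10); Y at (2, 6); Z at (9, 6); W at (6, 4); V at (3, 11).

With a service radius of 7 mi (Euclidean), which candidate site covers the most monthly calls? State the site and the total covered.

W, covering 148

Coverage radius r = 7 mi; a point is covered iff (Δx)²+(Δy)² ≤ 7² = 49.
  X (9, 10): covers {Zone I, Zone V} → 11
  Y (2, 6): covers {Zone I, Zone II} → 12
  Z (9, 6): covers {Zone I, Zone III, Zone IV, Zone V} → 141
  W (6, 4): covers {Zone I, Zone II, Zone III, Zone IV, Zone V} → 148
  V (3, 11): covers {none} → 0
Maximum coverage at W: 148 monthly calls.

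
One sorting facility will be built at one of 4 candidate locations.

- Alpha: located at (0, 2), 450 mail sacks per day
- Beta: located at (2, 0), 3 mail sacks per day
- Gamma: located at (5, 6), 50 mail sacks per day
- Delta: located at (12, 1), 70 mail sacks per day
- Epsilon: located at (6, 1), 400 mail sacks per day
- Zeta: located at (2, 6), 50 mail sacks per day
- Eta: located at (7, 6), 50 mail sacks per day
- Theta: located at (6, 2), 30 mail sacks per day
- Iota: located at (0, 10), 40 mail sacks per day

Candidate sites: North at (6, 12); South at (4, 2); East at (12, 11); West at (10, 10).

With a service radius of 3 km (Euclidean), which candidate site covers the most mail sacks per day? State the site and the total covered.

Coverage radius r = 3 km; a point is covered iff (Δx)²+(Δy)² ≤ 3² = 9.
  North (6, 12): covers {none} → 0
  South (4, 2): covers {Beta, Epsilon, Theta} → 433
  East (12, 11): covers {none} → 0
  West (10, 10): covers {none} → 0
Maximum coverage at South: 433 mail sacks per day.

South, covering 433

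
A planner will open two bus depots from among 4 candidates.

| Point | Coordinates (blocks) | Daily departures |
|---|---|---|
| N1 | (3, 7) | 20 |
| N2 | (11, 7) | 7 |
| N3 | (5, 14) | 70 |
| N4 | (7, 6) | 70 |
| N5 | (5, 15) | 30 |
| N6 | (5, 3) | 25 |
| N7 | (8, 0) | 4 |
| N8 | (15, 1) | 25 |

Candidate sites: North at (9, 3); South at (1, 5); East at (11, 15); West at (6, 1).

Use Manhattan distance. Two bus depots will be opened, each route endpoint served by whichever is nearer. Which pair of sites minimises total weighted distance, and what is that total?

{North, East}, total 1578

Evaluate every pair (each demand assigned to the nearer of the two):
  {North, East}: total = 1578
  {East, West}: total = 1638
  {South, East}: total = 1944
  {North, South}: total = 2118
  {South, West}: total = 2219
  {North, West}: total = 2289
Best pair: {North, East} with total 1578.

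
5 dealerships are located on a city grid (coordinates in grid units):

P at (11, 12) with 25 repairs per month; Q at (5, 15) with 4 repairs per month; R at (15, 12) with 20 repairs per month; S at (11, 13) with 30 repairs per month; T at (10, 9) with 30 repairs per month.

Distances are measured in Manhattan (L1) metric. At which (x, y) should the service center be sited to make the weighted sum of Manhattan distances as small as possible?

Manhattan distance separates: Σwᵢ(|x−xᵢ|+|y−yᵢ|) = Σwᵢ|x−xᵢ| + Σwᵢ|y−yᵢ|, so x and y are optimised independently as 1-D weighted medians.
Total weight W = 109; half = 54.5.
x-coordinate, sorted with cumulative weight:
  x=5 (Q, w=4) cum 4
  x=10 (T, w=30) cum 34
  x=11 (P, w=25) cum 59  ← median
  x=11 (S, w=30) cum 89
  x=15 (R, w=20) cum 109
⇒ x* = 11
y-coordinate, sorted with cumulative weight:
  y=9 (T, w=30) cum 30
  y=12 (P, w=25) cum 55  ← median
  y=12 (R, w=20) cum 75
  y=13 (S, w=30) cum 105
  y=15 (Q, w=4) cum 109
⇒ y* = 12

(11, 12)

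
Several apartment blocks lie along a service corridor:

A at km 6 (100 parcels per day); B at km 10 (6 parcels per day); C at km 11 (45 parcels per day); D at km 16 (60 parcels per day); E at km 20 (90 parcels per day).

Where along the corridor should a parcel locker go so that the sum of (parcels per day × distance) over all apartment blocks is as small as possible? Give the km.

x = 11

For a sum of weighted absolute distances on a line, the optimum is the weighted median (not the mean). Total weight W = 301; half-weight = 150.5.
Sort by position and accumulate weight:
  km 6 (A, w=100) → cum 100
  km 10 (B, w=6) → cum 106
  km 11 (C, w=45) → cum 151  ≥ 150.5 → median here
  km 16 (D, w=60) → cum 211
  km 20 (E, w=90) → cum 301
Optimal location: km 11.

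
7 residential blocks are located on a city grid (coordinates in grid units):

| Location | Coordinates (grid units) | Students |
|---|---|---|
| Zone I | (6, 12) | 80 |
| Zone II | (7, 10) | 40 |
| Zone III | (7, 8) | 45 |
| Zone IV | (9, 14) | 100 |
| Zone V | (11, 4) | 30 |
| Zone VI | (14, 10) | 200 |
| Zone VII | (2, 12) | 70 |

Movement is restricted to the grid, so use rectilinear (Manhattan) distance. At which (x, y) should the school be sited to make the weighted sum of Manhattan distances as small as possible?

(9, 10)

Manhattan distance separates: Σwᵢ(|x−xᵢ|+|y−yᵢ|) = Σwᵢ|x−xᵢ| + Σwᵢ|y−yᵢ|, so x and y are optimised independently as 1-D weighted medians.
Total weight W = 565; half = 282.5.
x-coordinate, sorted with cumulative weight:
  x=2 (Zone VII, w=70) cum 70
  x=6 (Zone I, w=80) cum 150
  x=7 (Zone II, w=40) cum 190
  x=7 (Zone III, w=45) cum 235
  x=9 (Zone IV, w=100) cum 335  ← median
  x=11 (Zone V, w=30) cum 365
  x=14 (Zone VI, w=200) cum 565
⇒ x* = 9
y-coordinate, sorted with cumulative weight:
  y=4 (Zone V, w=30) cum 30
  y=8 (Zone III, w=45) cum 75
  y=10 (Zone II, w=40) cum 115
  y=10 (Zone VI, w=200) cum 315  ← median
  y=12 (Zone I, w=80) cum 395
  y=12 (Zone VII, w=70) cum 465
  y=14 (Zone IV, w=100) cum 565
⇒ y* = 10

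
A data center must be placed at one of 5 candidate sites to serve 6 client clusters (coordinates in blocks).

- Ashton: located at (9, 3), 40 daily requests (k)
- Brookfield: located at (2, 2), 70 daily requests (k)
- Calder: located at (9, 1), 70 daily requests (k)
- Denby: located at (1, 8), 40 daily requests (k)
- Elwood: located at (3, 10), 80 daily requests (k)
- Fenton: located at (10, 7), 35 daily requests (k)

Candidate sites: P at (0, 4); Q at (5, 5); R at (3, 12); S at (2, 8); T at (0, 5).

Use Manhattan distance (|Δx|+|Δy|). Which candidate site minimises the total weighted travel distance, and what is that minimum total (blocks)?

Q, total 2305 blocks

Total weighted distance at each candidate:
  P (0, 4): total = 2895
  Q (5, 5): total = 2305
  R (3, 12): total = 3380
  S (2, 8): total = 2475
  T (0, 5): total = 2920
Minimum is at Q with total 2305 blocks.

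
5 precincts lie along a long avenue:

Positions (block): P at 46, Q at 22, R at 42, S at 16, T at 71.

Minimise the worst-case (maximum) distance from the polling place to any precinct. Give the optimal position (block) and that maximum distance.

The 1-center on a line is the midpoint of the two extreme points: leftmost at 16, rightmost at 71.
Optimal location = (16 + 71)/2 = 43.5; maximum distance = (71 − 16)/2 = 27.5.

location 43.5, max distance 27.5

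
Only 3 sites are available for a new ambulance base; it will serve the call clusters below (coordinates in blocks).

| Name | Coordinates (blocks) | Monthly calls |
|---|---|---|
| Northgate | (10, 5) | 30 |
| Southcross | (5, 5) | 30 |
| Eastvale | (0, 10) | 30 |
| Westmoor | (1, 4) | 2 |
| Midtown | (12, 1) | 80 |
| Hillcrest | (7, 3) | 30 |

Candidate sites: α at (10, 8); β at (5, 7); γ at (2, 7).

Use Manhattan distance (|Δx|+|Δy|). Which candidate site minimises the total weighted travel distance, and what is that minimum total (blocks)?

Total weighted distance at each candidate:
  α (10, 8): total = 1676
  β (5, 7): total = 1744
  γ (2, 7): total = 2158
Minimum is at α with total 1676 blocks.

α, total 1676 blocks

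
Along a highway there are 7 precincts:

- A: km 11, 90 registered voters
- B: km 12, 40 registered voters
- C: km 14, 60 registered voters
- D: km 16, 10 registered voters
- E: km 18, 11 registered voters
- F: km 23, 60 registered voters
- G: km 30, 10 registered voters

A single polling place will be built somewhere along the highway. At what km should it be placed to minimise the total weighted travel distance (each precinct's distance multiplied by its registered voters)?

For a sum of weighted absolute distances on a line, the optimum is the weighted median (not the mean). Total weight W = 281; half-weight = 140.5.
Sort by position and accumulate weight:
  km 11 (A, w=90) → cum 90
  km 12 (B, w=40) → cum 130
  km 14 (C, w=60) → cum 190  ≥ 140.5 → median here
  km 16 (D, w=10) → cum 200
  km 18 (E, w=11) → cum 211
  km 23 (F, w=60) → cum 271
  km 30 (G, w=10) → cum 281
Optimal location: km 14.

x = 14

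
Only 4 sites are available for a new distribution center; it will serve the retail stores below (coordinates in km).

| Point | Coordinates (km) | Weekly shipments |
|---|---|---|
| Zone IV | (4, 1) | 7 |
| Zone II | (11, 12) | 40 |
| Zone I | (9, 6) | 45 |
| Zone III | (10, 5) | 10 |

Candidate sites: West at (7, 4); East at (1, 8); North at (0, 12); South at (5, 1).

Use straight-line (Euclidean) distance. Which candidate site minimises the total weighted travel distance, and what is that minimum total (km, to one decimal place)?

Total weighted distance at each candidate:
  West (7, 4): total = 546.4
  East (1, 8): total = 950.1
  North (0, 12): total = 1130.7
  South (5, 1): total = 860.4
Minimum is at West with total 546.4 km.

West, total 546.4 km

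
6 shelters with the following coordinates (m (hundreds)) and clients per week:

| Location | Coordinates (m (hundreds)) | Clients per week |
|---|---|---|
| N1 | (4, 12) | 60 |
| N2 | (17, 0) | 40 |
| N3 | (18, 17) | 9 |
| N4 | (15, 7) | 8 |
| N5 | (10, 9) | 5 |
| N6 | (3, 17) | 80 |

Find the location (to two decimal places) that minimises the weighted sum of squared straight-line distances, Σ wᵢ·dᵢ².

The minimiser of Σwᵢ‖p−pᵢ‖² is the weighted centroid p* = (Σwᵢpᵢ)/(Σwᵢ).
Σwᵢ = 202.
Σwᵢxᵢ = 60·4 + 40·17 + 9·18 + 8·15 + 5·10 + 80·3 = 1492.
Σwᵢyᵢ = 60·12 + 40·0 + 9·17 + 8·7 + 5·9 + 80·17 = 2334.
x* = 1492/202 = 7.39, y* = 2334/202 = 11.55.

(7.39, 11.55)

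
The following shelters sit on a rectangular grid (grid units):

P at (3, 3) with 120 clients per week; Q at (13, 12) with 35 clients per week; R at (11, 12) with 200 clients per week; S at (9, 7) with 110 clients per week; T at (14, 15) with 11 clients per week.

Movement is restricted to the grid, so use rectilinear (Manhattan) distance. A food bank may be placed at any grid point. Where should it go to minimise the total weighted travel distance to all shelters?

Manhattan distance separates: Σwᵢ(|x−xᵢ|+|y−yᵢ|) = Σwᵢ|x−xᵢ| + Σwᵢ|y−yᵢ|, so x and y are optimised independently as 1-D weighted medians.
Total weight W = 476; half = 238.
x-coordinate, sorted with cumulative weight:
  x=3 (P, w=120) cum 120
  x=9 (S, w=110) cum 230
  x=11 (R, w=200) cum 430  ← median
  x=13 (Q, w=35) cum 465
  x=14 (T, w=11) cum 476
⇒ x* = 11
y-coordinate, sorted with cumulative weight:
  y=3 (P, w=120) cum 120
  y=7 (S, w=110) cum 230
  y=12 (Q, w=35) cum 265  ← median
  y=12 (R, w=200) cum 465
  y=15 (T, w=11) cum 476
⇒ y* = 12

(11, 12)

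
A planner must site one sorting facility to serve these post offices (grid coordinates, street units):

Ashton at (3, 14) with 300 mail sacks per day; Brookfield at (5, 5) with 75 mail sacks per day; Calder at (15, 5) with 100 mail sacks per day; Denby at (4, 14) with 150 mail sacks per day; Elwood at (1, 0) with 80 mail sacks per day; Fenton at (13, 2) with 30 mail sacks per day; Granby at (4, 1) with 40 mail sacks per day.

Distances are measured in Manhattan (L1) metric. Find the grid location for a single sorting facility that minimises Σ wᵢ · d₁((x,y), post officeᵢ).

(4, 14)

Manhattan distance separates: Σwᵢ(|x−xᵢ|+|y−yᵢ|) = Σwᵢ|x−xᵢ| + Σwᵢ|y−yᵢ|, so x and y are optimised independently as 1-D weighted medians.
Total weight W = 775; half = 387.5.
x-coordinate, sorted with cumulative weight:
  x=1 (Elwood, w=80) cum 80
  x=3 (Ashton, w=300) cum 380
  x=4 (Denby, w=150) cum 530  ← median
  x=4 (Granby, w=40) cum 570
  x=5 (Brookfield, w=75) cum 645
  x=13 (Fenton, w=30) cum 675
  x=15 (Calder, w=100) cum 775
⇒ x* = 4
y-coordinate, sorted with cumulative weight:
  y=0 (Elwood, w=80) cum 80
  y=1 (Granby, w=40) cum 120
  y=2 (Fenton, w=30) cum 150
  y=5 (Brookfield, w=75) cum 225
  y=5 (Calder, w=100) cum 325
  y=14 (Ashton, w=300) cum 625  ← median
  y=14 (Denby, w=150) cum 775
⇒ y* = 14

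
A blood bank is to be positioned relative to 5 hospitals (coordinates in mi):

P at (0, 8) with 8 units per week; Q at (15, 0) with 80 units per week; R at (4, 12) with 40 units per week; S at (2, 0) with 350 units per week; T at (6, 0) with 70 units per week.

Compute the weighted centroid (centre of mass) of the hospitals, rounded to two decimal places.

The minimiser of Σwᵢ‖p−pᵢ‖² is the weighted centroid p* = (Σwᵢpᵢ)/(Σwᵢ).
Σwᵢ = 548.
Σwᵢxᵢ = 8·0 + 80·15 + 40·4 + 350·2 + 70·6 = 2480.
Σwᵢyᵢ = 8·8 + 80·0 + 40·12 + 350·0 + 70·0 = 544.
x* = 2480/548 = 4.53, y* = 544/548 = 0.99.

(4.53, 0.99)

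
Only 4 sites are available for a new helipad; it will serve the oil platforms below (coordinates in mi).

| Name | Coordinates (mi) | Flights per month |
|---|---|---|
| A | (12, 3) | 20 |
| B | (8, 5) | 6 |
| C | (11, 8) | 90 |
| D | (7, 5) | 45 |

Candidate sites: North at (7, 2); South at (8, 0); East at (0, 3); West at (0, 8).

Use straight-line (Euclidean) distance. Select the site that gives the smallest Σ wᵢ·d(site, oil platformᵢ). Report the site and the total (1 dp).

North, total 905.0 mi

Total weighted distance at each candidate:
  North (7, 2): total = 905.0
  South (8, 0): total = 1128.4
  East (0, 3): total = 1704.6
  West (0, 8): total = 1644.0
Minimum is at North with total 905.0 mi.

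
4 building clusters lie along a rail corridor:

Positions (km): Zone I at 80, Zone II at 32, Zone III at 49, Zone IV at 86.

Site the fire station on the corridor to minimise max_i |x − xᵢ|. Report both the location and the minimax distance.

The 1-center on a line is the midpoint of the two extreme points: leftmost at 32, rightmost at 86.
Optimal location = (32 + 86)/2 = 59; maximum distance = (86 − 32)/2 = 27.

location 59, max distance 27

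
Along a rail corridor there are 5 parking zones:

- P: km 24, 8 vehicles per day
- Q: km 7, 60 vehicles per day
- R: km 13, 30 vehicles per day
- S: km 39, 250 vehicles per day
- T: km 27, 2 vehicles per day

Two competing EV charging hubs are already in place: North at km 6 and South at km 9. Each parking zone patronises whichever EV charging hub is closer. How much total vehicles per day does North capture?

The indifferent point is the midpoint (6+9)/2 = 7.5; parking zones left of it (closer to North at 6) go to North, those right go to South.
  Q at 7 (w=60) → North
  R at 13 (w=30) → South
  P at 24 (w=8) → South
  T at 27 (w=2) → South
  S at 39 (w=250) → South
North captures 60; South captures 290.

60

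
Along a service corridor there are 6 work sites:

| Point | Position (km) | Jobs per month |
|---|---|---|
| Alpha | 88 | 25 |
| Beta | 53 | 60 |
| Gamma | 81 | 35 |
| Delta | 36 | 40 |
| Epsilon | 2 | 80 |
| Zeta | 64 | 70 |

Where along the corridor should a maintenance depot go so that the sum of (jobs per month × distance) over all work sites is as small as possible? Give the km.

For a sum of weighted absolute distances on a line, the optimum is the weighted median (not the mean). Total weight W = 310; half-weight = 155.
Sort by position and accumulate weight:
  km 2 (Epsilon, w=80) → cum 80
  km 36 (Delta, w=40) → cum 120
  km 53 (Beta, w=60) → cum 180  ≥ 155 → median here
  km 64 (Zeta, w=70) → cum 250
  km 81 (Gamma, w=35) → cum 285
  km 88 (Alpha, w=25) → cum 310
Optimal location: km 53.

x = 53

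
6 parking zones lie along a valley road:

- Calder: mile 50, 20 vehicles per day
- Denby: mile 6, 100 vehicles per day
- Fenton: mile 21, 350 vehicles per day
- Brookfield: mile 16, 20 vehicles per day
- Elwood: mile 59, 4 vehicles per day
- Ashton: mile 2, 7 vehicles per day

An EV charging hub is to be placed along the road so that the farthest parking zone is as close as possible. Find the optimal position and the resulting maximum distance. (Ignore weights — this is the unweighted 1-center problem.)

location 30.5, max distance 28.5

The 1-center on a line is the midpoint of the two extreme points: leftmost at 2, rightmost at 59.
Optimal location = (2 + 59)/2 = 30.5; maximum distance = (59 − 2)/2 = 28.5.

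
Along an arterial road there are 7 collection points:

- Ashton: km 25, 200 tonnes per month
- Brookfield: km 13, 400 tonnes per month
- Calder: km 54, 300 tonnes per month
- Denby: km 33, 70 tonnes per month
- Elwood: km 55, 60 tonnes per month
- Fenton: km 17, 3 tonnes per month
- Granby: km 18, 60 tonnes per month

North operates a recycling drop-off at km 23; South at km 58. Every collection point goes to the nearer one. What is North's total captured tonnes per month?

The indifferent point is the midpoint (23+58)/2 = 40.5; collection points left of it (closer to North at 23) go to North, those right go to South.
  Brookfield at 13 (w=400) → North
  Fenton at 17 (w=3) → North
  Granby at 18 (w=60) → North
  Ashton at 25 (w=200) → North
  Denby at 33 (w=70) → North
  Calder at 54 (w=300) → South
  Elwood at 55 (w=60) → South
North captures 733; South captures 360.

733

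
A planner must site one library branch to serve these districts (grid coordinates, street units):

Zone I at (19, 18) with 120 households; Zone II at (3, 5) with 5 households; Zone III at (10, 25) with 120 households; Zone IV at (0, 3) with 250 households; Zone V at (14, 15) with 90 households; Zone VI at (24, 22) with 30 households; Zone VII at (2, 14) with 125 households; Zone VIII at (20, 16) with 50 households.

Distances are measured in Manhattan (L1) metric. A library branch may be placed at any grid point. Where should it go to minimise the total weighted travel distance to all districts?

Manhattan distance separates: Σwᵢ(|x−xᵢ|+|y−yᵢ|) = Σwᵢ|x−xᵢ| + Σwᵢ|y−yᵢ|, so x and y are optimised independently as 1-D weighted medians.
Total weight W = 790; half = 395.
x-coordinate, sorted with cumulative weight:
  x=0 (Zone IV, w=250) cum 250
  x=2 (Zone VII, w=125) cum 375
  x=3 (Zone II, w=5) cum 380
  x=10 (Zone III, w=120) cum 500  ← median
  x=14 (Zone V, w=90) cum 590
  x=19 (Zone I, w=120) cum 710
  x=20 (Zone VIII, w=50) cum 760
  x=24 (Zone VI, w=30) cum 790
⇒ x* = 10
y-coordinate, sorted with cumulative weight:
  y=3 (Zone IV, w=250) cum 250
  y=5 (Zone II, w=5) cum 255
  y=14 (Zone VII, w=125) cum 380
  y=15 (Zone V, w=90) cum 470  ← median
  y=16 (Zone VIII, w=50) cum 520
  y=18 (Zone I, w=120) cum 640
  y=22 (Zone VI, w=30) cum 670
  y=25 (Zone III, w=120) cum 790
⇒ y* = 15

(10, 15)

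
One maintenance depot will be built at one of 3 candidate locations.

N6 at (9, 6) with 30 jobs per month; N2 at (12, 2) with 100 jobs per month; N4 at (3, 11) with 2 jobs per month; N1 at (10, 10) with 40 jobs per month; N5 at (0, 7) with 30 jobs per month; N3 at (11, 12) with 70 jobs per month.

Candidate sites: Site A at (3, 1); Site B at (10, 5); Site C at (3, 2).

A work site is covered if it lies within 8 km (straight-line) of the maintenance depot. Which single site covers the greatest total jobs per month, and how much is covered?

Coverage radius r = 8 km; a point is covered iff (Δx)²+(Δy)² ≤ 8² = 64.
  Site A (3, 1): covers {N6, N5} → 60
  Site B (10, 5): covers {N6, N2, N1, N3} → 240
  Site C (3, 2): covers {N6, N5} → 60
Maximum coverage at Site B: 240 jobs per month.

Site B, covering 240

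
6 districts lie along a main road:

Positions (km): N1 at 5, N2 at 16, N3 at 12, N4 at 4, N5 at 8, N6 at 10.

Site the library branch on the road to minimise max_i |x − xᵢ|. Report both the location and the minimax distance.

The 1-center on a line is the midpoint of the two extreme points: leftmost at 4, rightmost at 16.
Optimal location = (4 + 16)/2 = 10; maximum distance = (16 − 4)/2 = 6.

location 10, max distance 6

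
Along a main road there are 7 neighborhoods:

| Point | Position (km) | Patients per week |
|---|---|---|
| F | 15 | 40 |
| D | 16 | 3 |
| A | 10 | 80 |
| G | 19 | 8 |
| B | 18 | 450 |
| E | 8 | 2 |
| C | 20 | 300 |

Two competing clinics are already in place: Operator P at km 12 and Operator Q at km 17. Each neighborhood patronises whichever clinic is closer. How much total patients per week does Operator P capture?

82

The indifferent point is the midpoint (12+17)/2 = 14.5; neighborhoods left of it (closer to Operator P at 12) go to Operator P, those right go to Operator Q.
  E at 8 (w=2) → Operator P
  A at 10 (w=80) → Operator P
  F at 15 (w=40) → Operator Q
  D at 16 (w=3) → Operator Q
  B at 18 (w=450) → Operator Q
  G at 19 (w=8) → Operator Q
  C at 20 (w=300) → Operator Q
Operator P captures 82; Operator Q captures 801.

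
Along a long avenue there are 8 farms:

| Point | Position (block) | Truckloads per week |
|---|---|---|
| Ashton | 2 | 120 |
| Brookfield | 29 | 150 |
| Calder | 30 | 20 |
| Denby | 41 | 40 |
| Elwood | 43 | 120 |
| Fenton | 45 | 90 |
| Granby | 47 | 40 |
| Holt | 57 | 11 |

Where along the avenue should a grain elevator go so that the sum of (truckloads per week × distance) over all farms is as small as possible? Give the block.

For a sum of weighted absolute distances on a line, the optimum is the weighted median (not the mean). Total weight W = 591; half-weight = 295.5.
Sort by position and accumulate weight:
  block 2 (Ashton, w=120) → cum 120
  block 29 (Brookfield, w=150) → cum 270
  block 30 (Calder, w=20) → cum 290
  block 41 (Denby, w=40) → cum 330  ≥ 295.5 → median here
  block 43 (Elwood, w=120) → cum 450
  block 45 (Fenton, w=90) → cum 540
  block 47 (Granby, w=40) → cum 580
  block 57 (Holt, w=11) → cum 591
Optimal location: block 41.

x = 41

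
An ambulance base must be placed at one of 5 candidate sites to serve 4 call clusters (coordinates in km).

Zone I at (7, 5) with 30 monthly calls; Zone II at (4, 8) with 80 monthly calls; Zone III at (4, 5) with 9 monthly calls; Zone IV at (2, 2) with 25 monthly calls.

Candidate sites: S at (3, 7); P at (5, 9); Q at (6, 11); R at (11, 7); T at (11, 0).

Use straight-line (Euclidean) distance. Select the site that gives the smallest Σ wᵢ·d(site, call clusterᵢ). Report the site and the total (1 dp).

S, total 394.9 km

Total weighted distance at each candidate:
  S (3, 7): total = 394.9
  P (5, 9): total = 474.8
  Q (6, 11): total = 774.1
  R (11, 7): total = 1022.8
  T (11, 0): total = 1350.4
Minimum is at S with total 394.9 km.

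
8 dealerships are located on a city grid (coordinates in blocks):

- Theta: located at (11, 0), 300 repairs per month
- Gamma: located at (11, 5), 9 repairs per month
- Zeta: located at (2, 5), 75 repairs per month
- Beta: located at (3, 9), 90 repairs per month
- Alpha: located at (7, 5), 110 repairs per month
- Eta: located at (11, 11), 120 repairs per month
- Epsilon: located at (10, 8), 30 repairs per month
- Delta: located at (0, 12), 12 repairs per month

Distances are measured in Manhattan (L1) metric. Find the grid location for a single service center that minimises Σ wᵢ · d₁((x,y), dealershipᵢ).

(11, 5)

Manhattan distance separates: Σwᵢ(|x−xᵢ|+|y−yᵢ|) = Σwᵢ|x−xᵢ| + Σwᵢ|y−yᵢ|, so x and y are optimised independently as 1-D weighted medians.
Total weight W = 746; half = 373.
x-coordinate, sorted with cumulative weight:
  x=0 (Delta, w=12) cum 12
  x=2 (Zeta, w=75) cum 87
  x=3 (Beta, w=90) cum 177
  x=7 (Alpha, w=110) cum 287
  x=10 (Epsilon, w=30) cum 317
  x=11 (Theta, w=300) cum 617  ← median
  x=11 (Gamma, w=9) cum 626
  x=11 (Eta, w=120) cum 746
⇒ x* = 11
y-coordinate, sorted with cumulative weight:
  y=0 (Theta, w=300) cum 300
  y=5 (Gamma, w=9) cum 309
  y=5 (Zeta, w=75) cum 384  ← median
  y=5 (Alpha, w=110) cum 494
  y=8 (Epsilon, w=30) cum 524
  y=9 (Beta, w=90) cum 614
  y=11 (Eta, w=120) cum 734
  y=12 (Delta, w=12) cum 746
⇒ y* = 5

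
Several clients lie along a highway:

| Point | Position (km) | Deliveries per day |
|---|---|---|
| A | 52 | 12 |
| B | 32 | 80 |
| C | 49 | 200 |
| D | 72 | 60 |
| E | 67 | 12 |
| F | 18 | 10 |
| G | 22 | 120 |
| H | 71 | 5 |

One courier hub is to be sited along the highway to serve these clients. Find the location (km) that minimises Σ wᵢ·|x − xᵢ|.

For a sum of weighted absolute distances on a line, the optimum is the weighted median (not the mean). Total weight W = 499; half-weight = 249.5.
Sort by position and accumulate weight:
  km 18 (F, w=10) → cum 10
  km 22 (G, w=120) → cum 130
  km 32 (B, w=80) → cum 210
  km 49 (C, w=200) → cum 410  ≥ 249.5 → median here
  km 52 (A, w=12) → cum 422
  km 67 (E, w=12) → cum 434
  km 71 (H, w=5) → cum 439
  km 72 (D, w=60) → cum 499
Optimal location: km 49.

x = 49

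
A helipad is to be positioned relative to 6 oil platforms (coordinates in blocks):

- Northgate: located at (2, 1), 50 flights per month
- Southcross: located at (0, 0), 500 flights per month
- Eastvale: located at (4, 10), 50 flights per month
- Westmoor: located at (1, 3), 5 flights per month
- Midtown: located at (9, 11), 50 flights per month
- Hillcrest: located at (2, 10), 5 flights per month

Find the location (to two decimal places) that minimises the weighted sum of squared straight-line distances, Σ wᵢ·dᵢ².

The minimiser of Σwᵢ‖p−pᵢ‖² is the weighted centroid p* = (Σwᵢpᵢ)/(Σwᵢ).
Σwᵢ = 660.
Σwᵢxᵢ = 50·2 + 500·0 + 50·4 + 5·1 + 50·9 + 5·2 = 765.
Σwᵢyᵢ = 50·1 + 500·0 + 50·10 + 5·3 + 50·11 + 5·10 = 1165.
x* = 765/660 = 1.16, y* = 1165/660 = 1.77.

(1.16, 1.77)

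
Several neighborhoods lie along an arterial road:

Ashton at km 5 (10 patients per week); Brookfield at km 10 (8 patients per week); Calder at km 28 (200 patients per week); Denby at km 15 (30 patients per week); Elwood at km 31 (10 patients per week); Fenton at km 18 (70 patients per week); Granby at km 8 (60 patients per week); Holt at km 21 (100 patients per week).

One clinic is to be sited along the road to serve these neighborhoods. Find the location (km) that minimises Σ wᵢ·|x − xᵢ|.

For a sum of weighted absolute distances on a line, the optimum is the weighted median (not the mean). Total weight W = 488; half-weight = 244.
Sort by position and accumulate weight:
  km 5 (Ashton, w=10) → cum 10
  km 8 (Granby, w=60) → cum 70
  km 10 (Brookfield, w=8) → cum 78
  km 15 (Denby, w=30) → cum 108
  km 18 (Fenton, w=70) → cum 178
  km 21 (Holt, w=100) → cum 278  ≥ 244 → median here
  km 28 (Calder, w=200) → cum 478
  km 31 (Elwood, w=10) → cum 488
Optimal location: km 21.

x = 21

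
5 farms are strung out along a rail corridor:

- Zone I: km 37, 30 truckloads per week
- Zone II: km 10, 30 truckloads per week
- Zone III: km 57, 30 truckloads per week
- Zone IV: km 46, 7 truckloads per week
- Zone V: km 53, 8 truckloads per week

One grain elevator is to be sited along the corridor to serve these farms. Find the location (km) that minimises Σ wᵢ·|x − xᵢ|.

For a sum of weighted absolute distances on a line, the optimum is the weighted median (not the mean). Total weight W = 105; half-weight = 52.5.
Sort by position and accumulate weight:
  km 10 (Zone II, w=30) → cum 30
  km 37 (Zone I, w=30) → cum 60  ≥ 52.5 → median here
  km 46 (Zone IV, w=7) → cum 67
  km 53 (Zone V, w=8) → cum 75
  km 57 (Zone III, w=30) → cum 105
Optimal location: km 37.

x = 37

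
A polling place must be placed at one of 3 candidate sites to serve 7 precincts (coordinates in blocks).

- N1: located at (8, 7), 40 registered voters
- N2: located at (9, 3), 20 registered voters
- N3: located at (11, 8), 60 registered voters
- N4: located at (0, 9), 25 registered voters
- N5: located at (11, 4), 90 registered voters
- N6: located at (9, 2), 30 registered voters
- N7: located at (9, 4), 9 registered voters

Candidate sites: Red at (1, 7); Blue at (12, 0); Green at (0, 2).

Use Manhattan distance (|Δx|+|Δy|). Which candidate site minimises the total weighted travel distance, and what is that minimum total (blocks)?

Total weighted distance at each candidate:
  Red (1, 7): total = 2914
  Blue (12, 0): total = 2288
  Green (0, 2): total = 3454
Minimum is at Blue with total 2288 blocks.

Blue, total 2288 blocks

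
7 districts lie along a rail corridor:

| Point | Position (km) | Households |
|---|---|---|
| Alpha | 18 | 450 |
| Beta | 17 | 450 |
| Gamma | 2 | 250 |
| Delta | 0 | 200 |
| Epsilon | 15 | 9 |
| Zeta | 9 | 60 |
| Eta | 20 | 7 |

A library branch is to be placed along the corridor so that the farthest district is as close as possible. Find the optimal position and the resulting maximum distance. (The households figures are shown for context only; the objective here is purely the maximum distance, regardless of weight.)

The 1-center on a line is the midpoint of the two extreme points: leftmost at 0, rightmost at 20.
Optimal location = (0 + 20)/2 = 10; maximum distance = (20 − 0)/2 = 10.

location 10, max distance 10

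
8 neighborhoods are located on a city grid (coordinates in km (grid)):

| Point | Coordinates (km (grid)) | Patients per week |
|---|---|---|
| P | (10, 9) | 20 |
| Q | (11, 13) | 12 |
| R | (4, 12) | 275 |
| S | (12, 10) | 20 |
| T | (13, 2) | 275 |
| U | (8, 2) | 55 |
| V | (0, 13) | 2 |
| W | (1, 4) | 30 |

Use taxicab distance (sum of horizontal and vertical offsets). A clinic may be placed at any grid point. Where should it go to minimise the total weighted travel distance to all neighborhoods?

(8, 4)

Manhattan distance separates: Σwᵢ(|x−xᵢ|+|y−yᵢ|) = Σwᵢ|x−xᵢ| + Σwᵢ|y−yᵢ|, so x and y are optimised independently as 1-D weighted medians.
Total weight W = 689; half = 344.5.
x-coordinate, sorted with cumulative weight:
  x=0 (V, w=2) cum 2
  x=1 (W, w=30) cum 32
  x=4 (R, w=275) cum 307
  x=8 (U, w=55) cum 362  ← median
  x=10 (P, w=20) cum 382
  x=11 (Q, w=12) cum 394
  x=12 (S, w=20) cum 414
  x=13 (T, w=275) cum 689
⇒ x* = 8
y-coordinate, sorted with cumulative weight:
  y=2 (T, w=275) cum 275
  y=2 (U, w=55) cum 330
  y=4 (W, w=30) cum 360  ← median
  y=9 (P, w=20) cum 380
  y=10 (S, w=20) cum 400
  y=12 (R, w=275) cum 675
  y=13 (Q, w=12) cum 687
  y=13 (V, w=2) cum 689
⇒ y* = 4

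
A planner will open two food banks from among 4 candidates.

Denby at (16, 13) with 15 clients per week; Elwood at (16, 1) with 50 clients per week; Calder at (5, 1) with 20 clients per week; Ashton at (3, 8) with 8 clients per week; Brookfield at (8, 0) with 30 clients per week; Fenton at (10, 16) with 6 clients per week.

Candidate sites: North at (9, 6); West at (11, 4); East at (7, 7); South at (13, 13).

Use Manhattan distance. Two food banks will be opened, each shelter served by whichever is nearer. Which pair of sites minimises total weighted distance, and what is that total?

Evaluate every pair (each demand assigned to the nearer of the two):
  {West, South}: total = 967
  {West, East}: total = 1092
  {North, West}: total = 1130
  {North, South}: total = 1135
  {East, South}: total = 1271
  {North, East}: total = 1286
Best pair: {West, South} with total 967.

{West, South}, total 967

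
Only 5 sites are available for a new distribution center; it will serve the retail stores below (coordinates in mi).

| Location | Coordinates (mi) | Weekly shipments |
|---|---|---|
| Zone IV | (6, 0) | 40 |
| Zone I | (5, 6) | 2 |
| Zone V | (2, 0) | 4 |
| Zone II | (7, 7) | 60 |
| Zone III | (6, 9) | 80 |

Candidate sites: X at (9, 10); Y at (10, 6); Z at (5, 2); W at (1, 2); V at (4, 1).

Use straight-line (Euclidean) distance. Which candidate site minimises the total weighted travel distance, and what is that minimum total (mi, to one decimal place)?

Y, total 928.2 mi

Total weighted distance at each candidate:
  X (9, 10): total = 947.1
  Y (10, 6): total = 928.2
  Z (5, 2): total = 1000.7
  W (1, 2): total = 1392.5
  V (4, 1): total = 1170.8
Minimum is at Y with total 928.2 mi.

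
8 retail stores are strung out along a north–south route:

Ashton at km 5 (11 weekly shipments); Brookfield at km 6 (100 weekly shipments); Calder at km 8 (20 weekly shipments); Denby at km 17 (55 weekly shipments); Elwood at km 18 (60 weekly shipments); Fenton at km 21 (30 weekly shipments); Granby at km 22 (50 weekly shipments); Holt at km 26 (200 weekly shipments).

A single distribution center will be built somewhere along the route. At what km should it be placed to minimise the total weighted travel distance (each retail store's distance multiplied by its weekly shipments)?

For a sum of weighted absolute distances on a line, the optimum is the weighted median (not the mean). Total weight W = 526; half-weight = 263.
Sort by position and accumulate weight:
  km 5 (Ashton, w=11) → cum 11
  km 6 (Brookfield, w=100) → cum 111
  km 8 (Calder, w=20) → cum 131
  km 17 (Denby, w=55) → cum 186
  km 18 (Elwood, w=60) → cum 246
  km 21 (Fenton, w=30) → cum 276  ≥ 263 → median here
  km 22 (Granby, w=50) → cum 326
  km 26 (Holt, w=200) → cum 526
Optimal location: km 21.

x = 21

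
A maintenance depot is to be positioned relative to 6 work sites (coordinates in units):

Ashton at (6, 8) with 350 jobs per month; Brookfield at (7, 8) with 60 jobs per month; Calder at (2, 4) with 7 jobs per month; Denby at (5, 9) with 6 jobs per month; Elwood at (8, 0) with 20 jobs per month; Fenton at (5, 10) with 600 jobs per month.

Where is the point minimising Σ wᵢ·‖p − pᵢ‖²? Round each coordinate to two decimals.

(5.49, 8.98)

The minimiser of Σwᵢ‖p−pᵢ‖² is the weighted centroid p* = (Σwᵢpᵢ)/(Σwᵢ).
Σwᵢ = 1043.
Σwᵢxᵢ = 350·6 + 60·7 + 7·2 + 6·5 + 20·8 + 600·5 = 5724.
Σwᵢyᵢ = 350·8 + 60·8 + 7·4 + 6·9 + 20·0 + 600·10 = 9362.
x* = 5724/1043 = 5.49, y* = 9362/1043 = 8.98.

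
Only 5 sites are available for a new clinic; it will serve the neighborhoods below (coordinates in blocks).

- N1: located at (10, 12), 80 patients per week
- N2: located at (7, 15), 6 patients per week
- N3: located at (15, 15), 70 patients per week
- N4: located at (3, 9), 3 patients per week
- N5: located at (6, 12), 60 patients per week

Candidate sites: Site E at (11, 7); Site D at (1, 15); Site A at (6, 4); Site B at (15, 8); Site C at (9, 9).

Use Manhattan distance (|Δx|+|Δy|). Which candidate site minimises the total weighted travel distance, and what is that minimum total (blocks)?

Site C, total 1586 blocks

Total weighted distance at each candidate:
  Site E (11, 7): total = 2022
  Site D (1, 15): total = 2480
  Site A (6, 4): total = 2936
  Site B (15, 8): total = 2119
  Site C (9, 9): total = 1586
Minimum is at Site C with total 1586 blocks.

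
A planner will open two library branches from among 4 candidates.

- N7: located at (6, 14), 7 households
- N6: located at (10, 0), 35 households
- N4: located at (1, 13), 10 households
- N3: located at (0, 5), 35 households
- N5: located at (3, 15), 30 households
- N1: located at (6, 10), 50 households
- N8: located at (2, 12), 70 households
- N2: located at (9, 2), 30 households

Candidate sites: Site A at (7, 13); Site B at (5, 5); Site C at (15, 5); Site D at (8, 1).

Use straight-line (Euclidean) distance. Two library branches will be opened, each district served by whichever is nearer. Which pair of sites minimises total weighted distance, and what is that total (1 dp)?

{Site A, Site D}, total 1152.8

Evaluate every pair (each demand assigned to the nearer of the two):
  {Site A, Site D}: total = 1152.8
  {Site A, Site B}: total = 1291.6
  {Site A, Site C}: total = 1539.9
  {Site B, Site D}: total = 1542.5
  {Site B, Site C}: total = 1819.3
  {Site C, Site D}: total = 2445.8
Best pair: {Site A, Site D} with total 1152.8.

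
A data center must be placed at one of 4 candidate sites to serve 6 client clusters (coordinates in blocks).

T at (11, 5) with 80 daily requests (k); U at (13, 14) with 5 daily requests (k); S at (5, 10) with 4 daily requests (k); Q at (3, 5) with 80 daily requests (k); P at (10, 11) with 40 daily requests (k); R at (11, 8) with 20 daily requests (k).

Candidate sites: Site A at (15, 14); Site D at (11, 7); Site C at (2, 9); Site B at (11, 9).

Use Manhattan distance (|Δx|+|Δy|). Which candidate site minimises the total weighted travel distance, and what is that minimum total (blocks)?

Total weighted distance at each candidate:
  Site A (15, 14): total = 3306
  Site D (11, 7): total = 1261
  Site C (2, 9): total = 2136
  Site B (11, 9): total = 1483
Minimum is at Site D with total 1261 blocks.

Site D, total 1261 blocks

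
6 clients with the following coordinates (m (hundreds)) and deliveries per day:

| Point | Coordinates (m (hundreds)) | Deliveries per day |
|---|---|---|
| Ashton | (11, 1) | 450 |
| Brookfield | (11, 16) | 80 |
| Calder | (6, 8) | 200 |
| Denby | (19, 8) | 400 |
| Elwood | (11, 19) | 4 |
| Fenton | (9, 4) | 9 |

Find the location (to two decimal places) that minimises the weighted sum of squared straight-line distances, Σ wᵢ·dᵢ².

The minimiser of Σwᵢ‖p−pᵢ‖² is the weighted centroid p* = (Σwᵢpᵢ)/(Σwᵢ).
Σwᵢ = 1143.
Σwᵢxᵢ = 450·11 + 80·11 + 200·6 + 400·19 + 4·11 + 9·9 = 14755.
Σwᵢyᵢ = 450·1 + 80·16 + 200·8 + 400·8 + 4·19 + 9·4 = 6642.
x* = 14755/1143 = 12.91, y* = 6642/1143 = 5.81.

(12.91, 5.81)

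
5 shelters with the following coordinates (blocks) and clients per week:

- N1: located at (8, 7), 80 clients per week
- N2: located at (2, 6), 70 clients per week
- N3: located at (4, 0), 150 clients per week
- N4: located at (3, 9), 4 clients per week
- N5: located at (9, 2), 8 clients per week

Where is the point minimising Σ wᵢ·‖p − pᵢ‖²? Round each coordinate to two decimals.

(4.69, 3.31)

The minimiser of Σwᵢ‖p−pᵢ‖² is the weighted centroid p* = (Σwᵢpᵢ)/(Σwᵢ).
Σwᵢ = 312.
Σwᵢxᵢ = 80·8 + 70·2 + 150·4 + 4·3 + 8·9 = 1464.
Σwᵢyᵢ = 80·7 + 70·6 + 150·0 + 4·9 + 8·2 = 1032.
x* = 1464/312 = 4.69, y* = 1032/312 = 3.31.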